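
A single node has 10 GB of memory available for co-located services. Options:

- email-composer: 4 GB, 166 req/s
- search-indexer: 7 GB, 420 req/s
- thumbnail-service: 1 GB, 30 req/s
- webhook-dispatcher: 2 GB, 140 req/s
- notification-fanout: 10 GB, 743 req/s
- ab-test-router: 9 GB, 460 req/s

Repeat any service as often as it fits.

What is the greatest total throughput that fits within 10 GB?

743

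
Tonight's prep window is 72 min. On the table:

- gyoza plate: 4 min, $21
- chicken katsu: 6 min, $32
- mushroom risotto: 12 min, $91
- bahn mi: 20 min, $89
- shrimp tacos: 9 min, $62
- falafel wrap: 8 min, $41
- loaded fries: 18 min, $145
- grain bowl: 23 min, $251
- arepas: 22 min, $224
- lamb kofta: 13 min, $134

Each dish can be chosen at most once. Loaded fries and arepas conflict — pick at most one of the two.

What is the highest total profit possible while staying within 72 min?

Ranking by ratio (profit/min): grain bowl 10.91, lamb kofta 10.31, arepas 10.18.
Mushroom risotto + grain bowl + arepas + lamb kofta uses 70 of the 72 min and totals 700.

700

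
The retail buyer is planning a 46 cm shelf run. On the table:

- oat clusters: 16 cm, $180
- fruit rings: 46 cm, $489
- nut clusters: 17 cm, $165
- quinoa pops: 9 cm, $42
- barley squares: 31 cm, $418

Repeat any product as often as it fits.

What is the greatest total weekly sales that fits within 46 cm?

489

By weekly sales per cm: barley squares 13.48, oat clusters 11.25, fruit rings 10.63, nut clusters 9.71 lead.
A density-first pass picks quinoa pops + barley squares — 460 at 40 cm.
Dropping quinoa pops and barley squares frees 40 cm; slotting in fruit rings (46 cm) lifts the total to 489 at 46 cm.
Nothing else within 46 cm beats 489.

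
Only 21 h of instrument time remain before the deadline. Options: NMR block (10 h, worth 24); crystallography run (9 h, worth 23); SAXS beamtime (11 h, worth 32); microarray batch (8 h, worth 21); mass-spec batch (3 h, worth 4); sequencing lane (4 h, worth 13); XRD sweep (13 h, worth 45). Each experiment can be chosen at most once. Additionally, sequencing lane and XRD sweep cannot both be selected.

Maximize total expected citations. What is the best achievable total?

66

Microarray batch + XRD sweep uses 21 of the 21 h and totals 66.
Runner-up crystallography run + microarray batch + sequencing lane tops out at 57.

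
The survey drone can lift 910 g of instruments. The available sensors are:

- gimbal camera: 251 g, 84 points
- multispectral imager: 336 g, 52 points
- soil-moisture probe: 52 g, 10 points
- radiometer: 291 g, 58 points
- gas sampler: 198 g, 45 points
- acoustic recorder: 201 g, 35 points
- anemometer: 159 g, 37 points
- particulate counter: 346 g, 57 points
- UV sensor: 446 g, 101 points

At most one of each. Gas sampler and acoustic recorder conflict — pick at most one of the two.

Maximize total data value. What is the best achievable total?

232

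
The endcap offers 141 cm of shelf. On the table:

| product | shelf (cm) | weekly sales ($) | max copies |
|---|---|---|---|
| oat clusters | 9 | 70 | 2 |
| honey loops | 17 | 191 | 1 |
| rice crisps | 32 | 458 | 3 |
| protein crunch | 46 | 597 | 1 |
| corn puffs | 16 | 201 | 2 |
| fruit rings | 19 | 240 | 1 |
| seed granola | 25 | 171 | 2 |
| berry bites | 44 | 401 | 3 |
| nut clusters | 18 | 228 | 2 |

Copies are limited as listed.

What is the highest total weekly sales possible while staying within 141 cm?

1900

Taking oat clusters + 3×rice crisps + 2×nut clusters: 141 cm used, 1900 in weekly sales.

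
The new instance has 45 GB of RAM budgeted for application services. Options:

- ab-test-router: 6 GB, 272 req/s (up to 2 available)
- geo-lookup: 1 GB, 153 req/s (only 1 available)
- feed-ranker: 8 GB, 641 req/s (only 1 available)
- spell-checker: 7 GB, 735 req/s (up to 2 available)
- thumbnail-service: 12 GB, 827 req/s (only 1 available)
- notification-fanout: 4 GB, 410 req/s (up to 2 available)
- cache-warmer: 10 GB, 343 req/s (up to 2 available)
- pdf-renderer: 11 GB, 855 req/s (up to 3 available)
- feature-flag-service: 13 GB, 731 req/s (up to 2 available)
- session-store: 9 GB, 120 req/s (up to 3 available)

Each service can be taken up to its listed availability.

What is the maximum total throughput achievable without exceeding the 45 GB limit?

4153

The ratio heuristic lands on geo-lookup + feed-ranker + 2×spell-checker + 2×notification-fanout + pdf-renderer (3939) but leaves 3 GB idle.
The 8 GB tied up in feed-ranker is better spent on pdf-renderer — total rises to 4153 (45 GB).
That's the maximum — no swap from here does better than 4153.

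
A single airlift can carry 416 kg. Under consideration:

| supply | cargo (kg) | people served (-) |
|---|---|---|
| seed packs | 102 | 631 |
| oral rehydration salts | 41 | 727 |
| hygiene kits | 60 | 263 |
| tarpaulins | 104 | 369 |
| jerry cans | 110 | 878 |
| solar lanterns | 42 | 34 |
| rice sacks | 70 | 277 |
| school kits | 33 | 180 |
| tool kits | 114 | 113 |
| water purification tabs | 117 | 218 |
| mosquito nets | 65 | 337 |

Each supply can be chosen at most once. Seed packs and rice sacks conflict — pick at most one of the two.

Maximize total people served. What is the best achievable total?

Seed packs + oral rehydration salts + hygiene kits + jerry cans + school kits + mosquito nets uses 411 of the 416 kg and totals 3016.
The closest alternative, seed packs + oral rehydration salts + hygiene kits + jerry cans + mosquito nets, reaches only 2836.

3016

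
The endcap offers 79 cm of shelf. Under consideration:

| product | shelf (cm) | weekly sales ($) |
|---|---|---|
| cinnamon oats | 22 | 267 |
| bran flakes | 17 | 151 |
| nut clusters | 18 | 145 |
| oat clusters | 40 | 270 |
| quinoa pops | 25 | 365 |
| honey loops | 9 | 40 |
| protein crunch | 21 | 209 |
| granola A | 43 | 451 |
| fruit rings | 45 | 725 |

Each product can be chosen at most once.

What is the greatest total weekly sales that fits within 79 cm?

1130

The ratio ordering already packs tightly: quinoa pops + honey loops + fruit rings, 79 cm, 1130.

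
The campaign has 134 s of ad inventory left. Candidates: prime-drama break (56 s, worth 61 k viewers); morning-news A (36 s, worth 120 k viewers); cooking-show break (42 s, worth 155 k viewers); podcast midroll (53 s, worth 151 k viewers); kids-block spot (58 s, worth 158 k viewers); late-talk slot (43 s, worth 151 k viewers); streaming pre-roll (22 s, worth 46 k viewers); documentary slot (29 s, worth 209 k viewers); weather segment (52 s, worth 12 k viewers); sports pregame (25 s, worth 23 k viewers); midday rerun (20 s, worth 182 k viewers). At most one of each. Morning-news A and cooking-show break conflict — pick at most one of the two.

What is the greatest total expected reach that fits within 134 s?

Cooking-show break + late-talk slot + documentary slot + midday rerun uses 134 of the 134 s and totals 697.
Every other selection either busts 134 s or breaks a pairing rule or fails to beat 697.

697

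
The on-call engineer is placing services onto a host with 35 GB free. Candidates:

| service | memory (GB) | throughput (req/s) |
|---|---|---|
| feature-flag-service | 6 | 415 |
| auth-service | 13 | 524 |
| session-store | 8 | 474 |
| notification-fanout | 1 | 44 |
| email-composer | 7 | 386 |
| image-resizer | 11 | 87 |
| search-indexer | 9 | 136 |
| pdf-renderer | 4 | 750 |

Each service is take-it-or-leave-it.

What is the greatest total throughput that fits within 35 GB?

2207

Density check — pdf-renderer 187.50, feature-flag-service 69.17, session-store 59.25, email-composer 55.14 are the best per GB.
A density-first pass picks feature-flag-service + session-store + notification-fanout + email-composer + search-indexer + pdf-renderer — 2205 at 35 GB.
The 16 GB tied up in email-composer and search-indexer is better spent on auth-service — total rises to 2207 (32 GB).
Nothing else within 35 GB beats 2207.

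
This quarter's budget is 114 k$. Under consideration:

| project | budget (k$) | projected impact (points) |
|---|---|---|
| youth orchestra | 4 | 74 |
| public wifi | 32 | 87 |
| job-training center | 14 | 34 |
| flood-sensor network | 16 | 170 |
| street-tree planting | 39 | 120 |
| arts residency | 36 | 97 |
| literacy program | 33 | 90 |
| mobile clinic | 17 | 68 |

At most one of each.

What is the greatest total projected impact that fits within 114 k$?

529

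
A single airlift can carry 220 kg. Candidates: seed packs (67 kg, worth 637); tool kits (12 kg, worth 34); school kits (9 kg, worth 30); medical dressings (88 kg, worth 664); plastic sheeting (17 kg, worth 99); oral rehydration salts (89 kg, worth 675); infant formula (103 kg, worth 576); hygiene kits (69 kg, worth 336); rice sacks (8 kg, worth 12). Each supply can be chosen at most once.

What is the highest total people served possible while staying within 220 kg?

1502

Filling by ratio: seed packs + tool kits + school kits + plastic sheeting + oral rehydration salts + rice sacks for 1487, with 18 kg left unused.
The 75 kg tied up in seed packs and rice sacks is better spent on medical dressings — total rises to 1502 (215 kg).
No other feasible combination exceeds 1502.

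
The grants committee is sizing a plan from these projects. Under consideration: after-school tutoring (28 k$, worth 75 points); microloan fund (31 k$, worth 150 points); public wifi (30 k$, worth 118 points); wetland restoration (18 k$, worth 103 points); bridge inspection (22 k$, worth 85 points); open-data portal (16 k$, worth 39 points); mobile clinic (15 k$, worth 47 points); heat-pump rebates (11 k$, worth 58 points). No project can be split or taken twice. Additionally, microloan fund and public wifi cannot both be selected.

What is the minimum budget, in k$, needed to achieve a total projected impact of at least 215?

48

Look for the lowest-budget combination reaching 215.
Taking public wifi + wetland restoration gives 221 (≥ 215) for 48 k$.
Below 48 k$ the best achievable stays under 215.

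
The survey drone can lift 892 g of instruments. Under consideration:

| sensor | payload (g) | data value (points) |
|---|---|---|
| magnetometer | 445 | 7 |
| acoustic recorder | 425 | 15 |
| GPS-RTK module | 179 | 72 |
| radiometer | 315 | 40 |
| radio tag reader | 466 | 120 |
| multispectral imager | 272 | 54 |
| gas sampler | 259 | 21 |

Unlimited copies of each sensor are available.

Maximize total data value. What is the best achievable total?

288

4×GPS-RTK module uses 716 of the 892 g and totals 288.
No other feasible combination exceeds 288.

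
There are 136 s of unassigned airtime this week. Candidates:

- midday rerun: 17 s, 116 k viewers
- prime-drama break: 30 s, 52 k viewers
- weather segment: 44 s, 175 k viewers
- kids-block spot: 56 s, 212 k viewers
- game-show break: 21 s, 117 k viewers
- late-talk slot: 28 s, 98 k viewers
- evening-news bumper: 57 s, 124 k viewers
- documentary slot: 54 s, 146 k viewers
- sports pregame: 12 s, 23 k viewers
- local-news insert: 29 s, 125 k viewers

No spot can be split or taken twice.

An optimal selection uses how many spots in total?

5

The maximum expected reach within 136 s is 593.
For example midday rerun + kids-block spot + game-show break + sports pregame + local-news insert achieves it, using 135 s.
Every optimal selection uses 5 spots.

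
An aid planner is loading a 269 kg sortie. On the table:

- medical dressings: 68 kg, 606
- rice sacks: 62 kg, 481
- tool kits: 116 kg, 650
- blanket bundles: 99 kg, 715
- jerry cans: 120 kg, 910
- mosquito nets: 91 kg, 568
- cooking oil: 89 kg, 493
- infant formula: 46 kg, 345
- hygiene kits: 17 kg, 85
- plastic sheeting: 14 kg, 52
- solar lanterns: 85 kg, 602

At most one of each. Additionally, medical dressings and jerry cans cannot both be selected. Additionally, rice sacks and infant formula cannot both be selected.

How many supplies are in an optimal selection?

Best achievable people served is 2008.
medical dressings + blanket bundles + hygiene kits + solar lanterns hits 2008 at 269 kg.
Every optimal selection uses 4 supplies.

4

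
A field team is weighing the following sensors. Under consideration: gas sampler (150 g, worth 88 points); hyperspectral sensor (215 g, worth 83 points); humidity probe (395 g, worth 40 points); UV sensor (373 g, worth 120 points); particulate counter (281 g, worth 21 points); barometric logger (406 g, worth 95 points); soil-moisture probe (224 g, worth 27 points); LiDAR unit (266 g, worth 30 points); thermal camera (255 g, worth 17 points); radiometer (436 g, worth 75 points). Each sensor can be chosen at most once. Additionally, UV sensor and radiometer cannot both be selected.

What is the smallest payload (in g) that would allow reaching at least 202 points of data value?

Look for the lowest-payload combination reaching 202.
gas sampler + UV sensor: 208 data value at 523 g.
Below 523 g the best achievable stays under 202.

523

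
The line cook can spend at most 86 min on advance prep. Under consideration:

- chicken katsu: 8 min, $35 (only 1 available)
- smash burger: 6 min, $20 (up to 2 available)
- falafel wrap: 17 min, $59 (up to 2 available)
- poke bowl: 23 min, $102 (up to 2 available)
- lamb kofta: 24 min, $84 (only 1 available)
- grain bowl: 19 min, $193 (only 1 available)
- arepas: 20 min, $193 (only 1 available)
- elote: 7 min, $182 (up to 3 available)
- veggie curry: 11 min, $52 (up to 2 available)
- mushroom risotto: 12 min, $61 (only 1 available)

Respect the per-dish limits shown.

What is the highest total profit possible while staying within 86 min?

1048

Ranking by ratio (profit/min): elote 26.00, grain bowl 10.16, arepas 9.65, mushroom risotto 5.08.
A density-first pass picks grain bowl + arepas + 3×elote + veggie curry + mushroom risotto — 1045 at 83 min.
Dropping veggie curry frees 11 min; slotting in chicken katsu + smash burger (14 min) lifts the total to 1048 at 86 min.
That's the maximum — no swap from here does better than 1048.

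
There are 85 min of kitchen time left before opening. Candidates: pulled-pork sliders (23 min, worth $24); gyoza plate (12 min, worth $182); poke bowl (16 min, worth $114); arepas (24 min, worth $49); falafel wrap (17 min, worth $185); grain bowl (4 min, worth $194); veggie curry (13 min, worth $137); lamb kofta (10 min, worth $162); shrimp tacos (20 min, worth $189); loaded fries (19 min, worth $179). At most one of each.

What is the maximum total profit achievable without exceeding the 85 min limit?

1091

A density-first pass picks gyoza plate + falafel wrap + grain bowl + veggie curry + lamb kofta + shrimp tacos — 1049 at 76 min.
Replace veggie curry with loaded fries: the trade gains 42 net, giving 1091 at 82 min.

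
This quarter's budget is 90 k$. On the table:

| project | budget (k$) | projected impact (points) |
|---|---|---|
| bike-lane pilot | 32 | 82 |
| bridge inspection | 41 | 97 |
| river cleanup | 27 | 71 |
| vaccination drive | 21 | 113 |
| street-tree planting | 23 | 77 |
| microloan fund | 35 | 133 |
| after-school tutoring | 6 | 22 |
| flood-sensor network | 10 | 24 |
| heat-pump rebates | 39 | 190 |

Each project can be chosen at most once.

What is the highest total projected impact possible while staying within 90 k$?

Taking vaccination drive + street-tree planting + after-school tutoring + heat-pump rebates: 89 k$ used, 402 in projected impact.
The spare 1 k$ is too small for any remaining project, and no exchange beats 402.

402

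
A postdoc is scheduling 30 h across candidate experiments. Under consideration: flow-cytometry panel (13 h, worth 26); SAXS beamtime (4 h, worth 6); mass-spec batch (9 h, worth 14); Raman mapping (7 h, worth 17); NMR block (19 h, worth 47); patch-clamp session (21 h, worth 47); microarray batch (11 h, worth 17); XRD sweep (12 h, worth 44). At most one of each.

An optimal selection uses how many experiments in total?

The maximum expected citations within 30 h is 78.
Raman mapping + microarray batch + XRD sweep hits 78 at 30 h.
All optima have 3 experiments.

3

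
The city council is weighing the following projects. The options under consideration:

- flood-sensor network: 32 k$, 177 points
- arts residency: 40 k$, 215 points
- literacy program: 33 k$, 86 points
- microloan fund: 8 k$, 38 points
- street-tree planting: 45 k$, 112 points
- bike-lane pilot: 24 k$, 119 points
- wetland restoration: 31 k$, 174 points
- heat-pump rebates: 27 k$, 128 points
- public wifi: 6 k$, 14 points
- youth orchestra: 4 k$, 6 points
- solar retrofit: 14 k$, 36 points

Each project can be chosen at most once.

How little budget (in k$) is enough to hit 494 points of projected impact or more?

95

Minimise k$ subject to total projected impact ≥ 494.
Taking arts residency + bike-lane pilot + wetland restoration gives 508 (≥ 494) for 95 k$.
No combination under 95 k$ hits 494.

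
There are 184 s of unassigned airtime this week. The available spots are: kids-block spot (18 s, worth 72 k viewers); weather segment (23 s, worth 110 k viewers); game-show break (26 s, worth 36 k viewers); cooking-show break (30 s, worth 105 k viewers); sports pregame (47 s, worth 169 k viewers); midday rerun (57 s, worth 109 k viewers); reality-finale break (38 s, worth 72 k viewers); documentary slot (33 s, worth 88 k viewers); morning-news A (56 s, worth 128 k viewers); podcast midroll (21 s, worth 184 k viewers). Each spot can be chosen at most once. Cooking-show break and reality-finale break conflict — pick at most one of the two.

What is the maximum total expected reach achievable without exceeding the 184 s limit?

The ratio ordering already packs tightly: kids-block spot + weather segment + cooking-show break + sports pregame + documentary slot + podcast midroll, 172 s, 728.
Runner-up weather segment + cooking-show break + sports pregame + morning-news A + podcast midroll tops out at 696.

728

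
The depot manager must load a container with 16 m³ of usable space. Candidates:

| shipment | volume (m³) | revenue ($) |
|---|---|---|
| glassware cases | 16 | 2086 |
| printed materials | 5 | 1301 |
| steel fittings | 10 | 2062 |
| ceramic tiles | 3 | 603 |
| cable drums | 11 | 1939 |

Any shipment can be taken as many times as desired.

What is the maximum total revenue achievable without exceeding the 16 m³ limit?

3903

Density check — printed materials 260.20, steel fittings 206.20, ceramic tiles 201.00, cable drums 176.27 are the best per m³.
3×printed materials uses 15 of the 16 m³ and totals 3903.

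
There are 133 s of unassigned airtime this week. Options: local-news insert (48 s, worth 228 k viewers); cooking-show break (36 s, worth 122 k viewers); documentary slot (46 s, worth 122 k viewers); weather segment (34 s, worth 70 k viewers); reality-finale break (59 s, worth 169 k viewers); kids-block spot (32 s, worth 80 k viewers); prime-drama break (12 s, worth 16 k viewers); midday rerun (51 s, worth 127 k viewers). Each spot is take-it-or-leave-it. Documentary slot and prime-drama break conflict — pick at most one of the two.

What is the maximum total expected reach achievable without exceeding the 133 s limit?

472

Ranking by ratio (expected reach/s): local-news insert 4.75, cooking-show break 3.39, reality-finale break 2.86, documentary slot 2.65.
Best packing: local-news insert + cooking-show break + documentary slot — 130 s, 472 total.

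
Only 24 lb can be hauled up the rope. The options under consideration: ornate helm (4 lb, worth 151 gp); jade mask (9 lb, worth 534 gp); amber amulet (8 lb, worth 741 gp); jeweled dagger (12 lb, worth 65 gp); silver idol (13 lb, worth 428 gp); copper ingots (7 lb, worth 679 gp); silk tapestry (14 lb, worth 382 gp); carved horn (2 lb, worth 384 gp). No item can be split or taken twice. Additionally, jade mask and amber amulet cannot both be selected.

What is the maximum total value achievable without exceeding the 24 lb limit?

1955

Best packing: ornate helm + amber amulet + copper ingots + carved horn — 21 lb, 1955 total.
The closest alternative, amber amulet + copper ingots + carved horn, reaches only 1804.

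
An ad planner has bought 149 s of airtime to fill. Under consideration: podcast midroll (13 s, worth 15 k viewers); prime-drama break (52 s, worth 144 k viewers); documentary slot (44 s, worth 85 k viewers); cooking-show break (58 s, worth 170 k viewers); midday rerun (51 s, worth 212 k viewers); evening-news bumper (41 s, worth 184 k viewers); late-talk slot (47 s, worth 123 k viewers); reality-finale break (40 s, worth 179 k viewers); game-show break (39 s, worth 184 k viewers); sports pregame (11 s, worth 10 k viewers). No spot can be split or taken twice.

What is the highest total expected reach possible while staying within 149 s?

By expected reach per s: game-show break 4.72, evening-news bumper 4.49, reality-finale break 4.47 lead.
Filling by ratio: podcast midroll + evening-news bumper + reality-finale break + game-show break + sports pregame for 572, with 5 s left unused.
The 51 s tied up in reality-finale break and sports pregame is better spent on midday rerun — total rises to 595 (144 s).

595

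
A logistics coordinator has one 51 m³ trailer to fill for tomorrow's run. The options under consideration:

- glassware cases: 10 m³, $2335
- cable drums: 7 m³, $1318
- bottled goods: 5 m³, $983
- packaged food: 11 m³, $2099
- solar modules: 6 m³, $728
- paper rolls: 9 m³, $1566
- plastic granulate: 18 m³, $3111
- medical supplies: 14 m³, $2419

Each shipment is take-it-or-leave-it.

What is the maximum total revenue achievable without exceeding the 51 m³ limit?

Density check — glassware cases 233.50, bottled goods 196.60, packaged food 190.82, cable drums 188.29 are the best per m³.
A density-first pass picks glassware cases + cable drums + bottled goods + packaged food + solar modules + paper rolls — 9029 at 48 m³.
The 15 m³ tied up in solar modules and paper rolls is better spent on plastic granulate — total rises to 9846 (51 m³).

9846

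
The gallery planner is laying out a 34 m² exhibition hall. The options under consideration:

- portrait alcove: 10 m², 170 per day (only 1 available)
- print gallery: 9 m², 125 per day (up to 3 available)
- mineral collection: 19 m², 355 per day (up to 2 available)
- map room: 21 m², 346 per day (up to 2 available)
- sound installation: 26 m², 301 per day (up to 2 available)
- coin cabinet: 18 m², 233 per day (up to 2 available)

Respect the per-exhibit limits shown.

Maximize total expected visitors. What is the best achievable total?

Portrait alcove + mineral collection uses 29 of the 34 m² and totals 525.

525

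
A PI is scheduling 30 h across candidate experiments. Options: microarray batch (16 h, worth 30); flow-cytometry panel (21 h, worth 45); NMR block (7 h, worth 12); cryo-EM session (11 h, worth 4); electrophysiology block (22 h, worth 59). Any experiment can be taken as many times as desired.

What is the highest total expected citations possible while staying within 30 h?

71

Taking NMR block + electrophysiology block: 29 h used, 71 in expected citations.
The spare 1 h is too small for any remaining experiment, and no exchange beats 71.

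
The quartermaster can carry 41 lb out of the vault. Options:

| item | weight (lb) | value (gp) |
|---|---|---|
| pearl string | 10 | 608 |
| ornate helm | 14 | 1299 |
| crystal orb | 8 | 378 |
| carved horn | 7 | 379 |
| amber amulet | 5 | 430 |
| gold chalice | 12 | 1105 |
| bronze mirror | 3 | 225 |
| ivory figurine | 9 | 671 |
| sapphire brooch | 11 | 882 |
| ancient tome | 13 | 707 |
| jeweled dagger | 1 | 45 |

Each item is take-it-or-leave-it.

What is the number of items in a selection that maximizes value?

Optimal total is 3556.
One optimal bundle: ornate helm + gold chalice + bronze mirror + sapphire brooch + jeweled dagger (41 lb).
Any selection reaching 3556 contains exactly 5 items.

5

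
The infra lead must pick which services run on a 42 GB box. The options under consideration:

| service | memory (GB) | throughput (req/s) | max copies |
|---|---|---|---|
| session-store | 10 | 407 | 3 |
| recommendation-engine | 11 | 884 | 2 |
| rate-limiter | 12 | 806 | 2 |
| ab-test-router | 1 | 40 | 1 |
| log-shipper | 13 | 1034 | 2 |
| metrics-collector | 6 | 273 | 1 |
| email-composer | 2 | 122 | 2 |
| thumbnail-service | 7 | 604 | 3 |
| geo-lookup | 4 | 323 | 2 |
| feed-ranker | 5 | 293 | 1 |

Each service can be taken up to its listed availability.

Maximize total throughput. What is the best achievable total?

3492

A density-first pass picks recommendation-engine + email-composer + 3×thumbnail-service + 2×geo-lookup — 3464 at 42 GB.
Replace recommendation-engine and email-composer with log-shipper: the trade gains 28 net, giving 3492 at 42 GB.
That's the maximum — no swap from here does better than 3492.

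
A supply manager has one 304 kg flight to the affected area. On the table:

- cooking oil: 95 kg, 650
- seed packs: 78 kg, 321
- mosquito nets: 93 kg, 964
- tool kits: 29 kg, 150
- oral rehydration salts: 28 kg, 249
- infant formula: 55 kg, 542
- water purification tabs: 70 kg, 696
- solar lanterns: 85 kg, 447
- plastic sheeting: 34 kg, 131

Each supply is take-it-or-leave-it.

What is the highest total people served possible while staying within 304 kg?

Greedy by ratio would take mosquito nets + tool kits + oral rehydration salts + infant formula + water purification tabs: 275 kg used, total 2601.
The 57 kg tied up in tool kits and oral rehydration salts is better spent on solar lanterns — total rises to 2649 (303 kg).

2649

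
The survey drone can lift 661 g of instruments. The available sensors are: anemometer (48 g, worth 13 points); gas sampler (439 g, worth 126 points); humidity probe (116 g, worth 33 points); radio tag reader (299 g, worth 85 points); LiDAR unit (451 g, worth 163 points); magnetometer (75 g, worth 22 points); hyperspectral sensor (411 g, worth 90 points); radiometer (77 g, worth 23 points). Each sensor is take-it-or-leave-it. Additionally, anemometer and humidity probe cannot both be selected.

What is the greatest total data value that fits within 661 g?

Anemometer + LiDAR unit + magnetometer + radiometer uses 651 of the 661 g and totals 221.
That's the maximum — no feasible swap from here does better than 221.

221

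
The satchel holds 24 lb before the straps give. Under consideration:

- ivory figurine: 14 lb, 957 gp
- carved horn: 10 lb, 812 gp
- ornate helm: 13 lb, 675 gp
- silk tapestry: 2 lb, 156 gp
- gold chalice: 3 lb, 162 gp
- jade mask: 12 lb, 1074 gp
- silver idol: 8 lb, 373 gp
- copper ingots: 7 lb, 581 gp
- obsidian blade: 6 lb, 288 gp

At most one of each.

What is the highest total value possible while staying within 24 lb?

Taking the top-ratio items first gives silk tapestry + gold chalice + jade mask + copper ingots for 1973 (24 lb).
Replace gold chalice and copper ingots with carved horn: the trade gains 69 net, giving 2042 at 24 lb.
Next best is silk tapestry + gold chalice + jade mask + copper ingots at 1973 (24 lb) — short by 69.

2042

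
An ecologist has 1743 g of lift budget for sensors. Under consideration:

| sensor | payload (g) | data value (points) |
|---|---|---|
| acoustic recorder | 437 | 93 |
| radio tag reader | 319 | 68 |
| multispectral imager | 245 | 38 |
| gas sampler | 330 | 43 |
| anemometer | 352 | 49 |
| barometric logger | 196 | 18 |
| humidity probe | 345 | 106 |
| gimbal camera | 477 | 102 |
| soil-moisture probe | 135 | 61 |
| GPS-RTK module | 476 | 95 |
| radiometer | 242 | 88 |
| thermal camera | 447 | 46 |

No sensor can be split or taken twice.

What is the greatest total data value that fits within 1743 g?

454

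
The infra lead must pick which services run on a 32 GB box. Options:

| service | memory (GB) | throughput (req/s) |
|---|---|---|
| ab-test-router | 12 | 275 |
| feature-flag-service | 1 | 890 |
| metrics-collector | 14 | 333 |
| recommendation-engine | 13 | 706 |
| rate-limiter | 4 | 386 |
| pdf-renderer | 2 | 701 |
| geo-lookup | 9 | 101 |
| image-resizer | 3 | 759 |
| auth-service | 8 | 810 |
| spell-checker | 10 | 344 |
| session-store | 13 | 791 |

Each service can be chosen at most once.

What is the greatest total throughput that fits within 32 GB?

4337

Taking feature-flag-service + rate-limiter + pdf-renderer + image-resizer + auth-service + session-store: 31 GB used, 4337 in throughput.
The spare 1 GB is too small for any remaining service, and no exchange beats 4337.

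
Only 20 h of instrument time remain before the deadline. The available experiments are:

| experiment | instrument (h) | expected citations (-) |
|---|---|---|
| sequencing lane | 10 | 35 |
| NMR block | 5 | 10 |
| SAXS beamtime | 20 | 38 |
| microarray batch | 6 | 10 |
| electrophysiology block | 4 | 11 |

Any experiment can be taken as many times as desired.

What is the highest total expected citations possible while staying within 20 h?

By expected citations per h: sequencing lane 3.50, electrophysiology block 2.75, NMR block 2.00 lead.
Best packing: 2×sequencing lane — 20 h, 70 total.
Nothing else within 20 h beats 70.

70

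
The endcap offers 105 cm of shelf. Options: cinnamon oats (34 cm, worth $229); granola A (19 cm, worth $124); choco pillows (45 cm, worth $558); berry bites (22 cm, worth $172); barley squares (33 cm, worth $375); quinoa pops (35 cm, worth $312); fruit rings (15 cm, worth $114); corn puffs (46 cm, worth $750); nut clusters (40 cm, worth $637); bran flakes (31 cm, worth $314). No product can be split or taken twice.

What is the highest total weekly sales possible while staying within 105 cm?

1511

Taking the top-ratio products first gives fruit rings + corn puffs + nut clusters for 1501 (101 cm).
Replace fruit rings with granola A: the trade gains 10 net, giving 1511 at 105 cm.
Next best is fruit rings + corn puffs + nut clusters at 1501 (101 cm) — short by 10.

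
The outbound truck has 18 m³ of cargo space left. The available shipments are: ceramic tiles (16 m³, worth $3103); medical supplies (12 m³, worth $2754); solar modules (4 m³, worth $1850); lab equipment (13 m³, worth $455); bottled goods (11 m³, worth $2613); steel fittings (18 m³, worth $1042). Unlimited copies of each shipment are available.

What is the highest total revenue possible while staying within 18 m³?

The ratio ordering already packs tightly: 4×solar modules, 16 m³, 7400.
The spare 2 m³ is too small for any remaining shipment, and no exchange beats 7400.

7400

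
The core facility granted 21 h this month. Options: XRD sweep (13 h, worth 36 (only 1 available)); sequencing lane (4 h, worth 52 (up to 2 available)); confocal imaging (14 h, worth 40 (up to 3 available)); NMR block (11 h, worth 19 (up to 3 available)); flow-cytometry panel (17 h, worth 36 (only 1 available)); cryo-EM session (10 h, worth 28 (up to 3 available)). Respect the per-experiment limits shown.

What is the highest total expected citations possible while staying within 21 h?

140

Filling by ratio: 2×sequencing lane + cryo-EM session for 132, with 3 h left unused.
Dropping cryo-EM session frees 10 h; slotting in XRD sweep (13 h) lifts the total to 140 at 21 h.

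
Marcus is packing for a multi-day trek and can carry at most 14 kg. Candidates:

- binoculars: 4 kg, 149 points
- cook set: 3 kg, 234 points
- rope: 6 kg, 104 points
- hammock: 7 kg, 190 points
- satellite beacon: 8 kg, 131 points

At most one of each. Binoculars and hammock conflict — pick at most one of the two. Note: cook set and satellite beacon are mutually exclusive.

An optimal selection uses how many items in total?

3

Best achievable utility is 487.
binoculars + cook set + rope hits 487 at 13 kg.
Every optimal selection uses 3 items.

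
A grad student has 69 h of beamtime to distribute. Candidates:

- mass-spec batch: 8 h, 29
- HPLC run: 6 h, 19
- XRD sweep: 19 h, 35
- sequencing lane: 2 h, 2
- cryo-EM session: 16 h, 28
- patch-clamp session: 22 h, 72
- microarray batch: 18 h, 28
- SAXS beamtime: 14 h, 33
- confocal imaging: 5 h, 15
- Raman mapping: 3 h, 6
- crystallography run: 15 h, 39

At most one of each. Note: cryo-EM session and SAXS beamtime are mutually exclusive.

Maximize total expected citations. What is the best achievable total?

198

By expected citations per h: mass-spec batch 3.62, patch-clamp session 3.27, HPLC run 3.17 lead.
Filling by ratio: mass-spec batch + HPLC run + sequencing lane + patch-clamp session + confocal imaging + Raman mapping + crystallography run for 182, with 8 h left unused.
The 7 h tied up in sequencing lane and confocal imaging is better spent on SAXS beamtime — total rises to 198 (68 h).
Every other selection either busts 69 h or breaks a pairing rule or fails to beat 198.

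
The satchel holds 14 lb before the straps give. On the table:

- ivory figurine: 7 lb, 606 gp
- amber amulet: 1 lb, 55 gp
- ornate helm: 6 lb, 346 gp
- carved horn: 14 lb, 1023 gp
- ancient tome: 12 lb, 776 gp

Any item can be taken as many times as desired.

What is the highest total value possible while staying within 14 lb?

1212

Best packing: 2×ivory figurine — 14 lb, 1212 total.
Every other selection either busts 14 lb or fails to beat 1212.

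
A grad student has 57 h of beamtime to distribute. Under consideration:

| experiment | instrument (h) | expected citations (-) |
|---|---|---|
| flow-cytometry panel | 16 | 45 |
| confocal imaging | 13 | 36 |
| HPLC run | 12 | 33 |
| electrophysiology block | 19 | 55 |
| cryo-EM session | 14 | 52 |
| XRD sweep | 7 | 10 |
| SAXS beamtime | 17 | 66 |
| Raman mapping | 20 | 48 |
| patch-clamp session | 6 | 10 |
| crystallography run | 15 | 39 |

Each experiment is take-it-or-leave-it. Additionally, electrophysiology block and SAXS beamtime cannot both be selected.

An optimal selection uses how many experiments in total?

Optimal total is 187.
confocal imaging + HPLC run + cryo-EM session + SAXS beamtime hits 187 at 56 h.
Every optimal selection uses 4 experiments.

4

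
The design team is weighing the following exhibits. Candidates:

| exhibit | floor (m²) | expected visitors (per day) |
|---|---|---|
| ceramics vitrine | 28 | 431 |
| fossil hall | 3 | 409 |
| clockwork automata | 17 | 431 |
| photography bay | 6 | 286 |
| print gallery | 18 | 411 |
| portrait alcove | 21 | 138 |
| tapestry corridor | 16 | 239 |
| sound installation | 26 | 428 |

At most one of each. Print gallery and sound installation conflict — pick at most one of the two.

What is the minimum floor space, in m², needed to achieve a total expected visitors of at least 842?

25

Need the lightest bundle worth ≥ 842.
Taking fossil hall + photography bay + tapestry corridor gives 934 (≥ 842) for 25 m².
Below 25 m² the best achievable stays under 842.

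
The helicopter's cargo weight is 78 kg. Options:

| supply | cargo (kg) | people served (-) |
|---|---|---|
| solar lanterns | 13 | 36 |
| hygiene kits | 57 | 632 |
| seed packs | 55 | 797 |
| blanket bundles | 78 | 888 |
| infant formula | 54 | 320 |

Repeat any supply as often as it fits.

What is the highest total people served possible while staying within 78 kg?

Density check — seed packs 14.49, blanket bundles 11.38, hygiene kits 11.09, infant formula 5.93 are the best per kg.
Filling by ratio: solar lanterns + seed packs for 833, with 10 kg left unused.
The 68 kg tied up in solar lanterns and seed packs is better spent on blanket bundles — total rises to 888 (78 kg).
That's the maximum — no swap from here does better than 888.

888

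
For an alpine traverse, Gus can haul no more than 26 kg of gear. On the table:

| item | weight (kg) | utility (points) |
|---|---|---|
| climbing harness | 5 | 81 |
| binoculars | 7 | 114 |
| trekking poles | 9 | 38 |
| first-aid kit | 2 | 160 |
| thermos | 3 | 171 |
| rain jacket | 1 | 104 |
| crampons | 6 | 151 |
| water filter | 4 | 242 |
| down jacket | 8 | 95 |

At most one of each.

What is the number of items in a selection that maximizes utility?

6

Best achievable utility is 942.
One optimal bundle: binoculars + first-aid kit + thermos + rain jacket + crampons + water filter (23 kg).
All optima have 6 items.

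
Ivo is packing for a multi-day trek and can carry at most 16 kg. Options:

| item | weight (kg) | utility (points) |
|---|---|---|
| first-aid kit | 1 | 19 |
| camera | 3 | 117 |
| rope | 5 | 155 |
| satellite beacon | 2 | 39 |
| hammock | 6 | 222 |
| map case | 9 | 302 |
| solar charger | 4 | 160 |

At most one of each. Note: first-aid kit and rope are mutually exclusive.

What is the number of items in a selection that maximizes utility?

Optimal total is 579.
camera + map case + solar charger hits 579 at 16 kg.
Every optimal selection uses 3 items.

3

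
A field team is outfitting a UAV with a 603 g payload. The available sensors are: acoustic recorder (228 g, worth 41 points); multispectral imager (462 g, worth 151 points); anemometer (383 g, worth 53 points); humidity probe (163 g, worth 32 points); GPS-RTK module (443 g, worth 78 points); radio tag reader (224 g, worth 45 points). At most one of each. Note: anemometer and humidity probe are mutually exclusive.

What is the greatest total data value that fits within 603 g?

By data value per g: multispectral imager 0.33, radio tag reader 0.20, humidity probe 0.20, acoustic recorder 0.18 lead.
Best packing: multispectral imager — 462 g, 151 total.
The closest alternative, acoustic recorder + radio tag reader, reaches only 86.

151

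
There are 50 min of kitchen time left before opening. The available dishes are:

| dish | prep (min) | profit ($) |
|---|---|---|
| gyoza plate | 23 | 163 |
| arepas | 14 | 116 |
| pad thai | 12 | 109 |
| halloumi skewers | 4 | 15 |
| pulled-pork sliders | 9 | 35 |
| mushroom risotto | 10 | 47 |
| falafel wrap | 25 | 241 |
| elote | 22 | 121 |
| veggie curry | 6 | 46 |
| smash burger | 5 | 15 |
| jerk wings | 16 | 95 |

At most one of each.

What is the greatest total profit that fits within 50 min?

418

Greedy by ratio would take pad thai + halloumi skewers + falafel wrap + veggie curry: 47 min used, total 411.
Dropping pad thai frees 12 min; slotting in arepas (14 min) lifts the total to 418 at 49 min.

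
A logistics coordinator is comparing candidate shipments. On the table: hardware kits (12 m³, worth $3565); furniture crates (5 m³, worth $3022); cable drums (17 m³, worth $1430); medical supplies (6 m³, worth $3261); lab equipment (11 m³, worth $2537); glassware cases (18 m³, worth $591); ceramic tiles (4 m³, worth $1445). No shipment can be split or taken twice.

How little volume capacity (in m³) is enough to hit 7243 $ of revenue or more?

Need the lightest bundle worth ≥ 7243.
furniture crates + medical supplies + ceramic tiles: 7728 revenue at 15 m³.
Any bundle with less than 15 m³ falls short of 7243.

15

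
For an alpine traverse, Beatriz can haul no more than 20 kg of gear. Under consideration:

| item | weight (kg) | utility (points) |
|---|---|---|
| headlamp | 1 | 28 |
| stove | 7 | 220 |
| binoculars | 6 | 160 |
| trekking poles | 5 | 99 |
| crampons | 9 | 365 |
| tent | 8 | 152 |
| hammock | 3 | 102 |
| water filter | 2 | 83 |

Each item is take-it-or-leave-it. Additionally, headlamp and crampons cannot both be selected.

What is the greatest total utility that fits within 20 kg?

Best packing: binoculars + crampons + hammock + water filter — 20 kg, 710 total.
That's the maximum — no feasible swap from here does better than 710.

710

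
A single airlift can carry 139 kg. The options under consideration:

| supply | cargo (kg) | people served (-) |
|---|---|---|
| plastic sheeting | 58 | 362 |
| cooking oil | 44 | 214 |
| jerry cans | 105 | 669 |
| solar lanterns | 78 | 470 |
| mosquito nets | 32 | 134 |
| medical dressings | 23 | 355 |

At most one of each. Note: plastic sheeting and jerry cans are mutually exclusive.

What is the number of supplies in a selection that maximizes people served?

Best achievable people served is 1024.
jerry cans + medical dressings hits 1024 at 128 kg.
Any selection reaching 1024 contains exactly 2 supplies.

2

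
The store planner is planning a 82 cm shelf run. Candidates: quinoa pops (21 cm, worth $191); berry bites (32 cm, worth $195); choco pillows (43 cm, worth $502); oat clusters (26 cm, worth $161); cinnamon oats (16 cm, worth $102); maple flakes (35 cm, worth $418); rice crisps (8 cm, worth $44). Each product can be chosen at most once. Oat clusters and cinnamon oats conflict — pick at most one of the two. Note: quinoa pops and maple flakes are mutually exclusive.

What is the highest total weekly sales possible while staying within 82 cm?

920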